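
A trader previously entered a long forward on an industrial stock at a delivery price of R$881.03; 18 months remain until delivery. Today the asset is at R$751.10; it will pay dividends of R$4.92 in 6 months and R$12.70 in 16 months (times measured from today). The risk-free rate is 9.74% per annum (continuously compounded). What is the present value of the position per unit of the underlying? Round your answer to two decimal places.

-R$26.01

PV(remaining dividends) I = 4.92·e^(−0.0974·6/12) + 12.70·e^(−0.0974·16/12) = 15.8394
Current forward F = (S − I)·e^(rT) = (751.10 − 15.8394)·e^(0.0974·18/12) = 735.2606 × 1.157312 = 850.9259
Value (long) = (F − K)·e^(−rT) = (850.9259 − 881.03) × 0.864071 = -26.0121
Value = -R$26.01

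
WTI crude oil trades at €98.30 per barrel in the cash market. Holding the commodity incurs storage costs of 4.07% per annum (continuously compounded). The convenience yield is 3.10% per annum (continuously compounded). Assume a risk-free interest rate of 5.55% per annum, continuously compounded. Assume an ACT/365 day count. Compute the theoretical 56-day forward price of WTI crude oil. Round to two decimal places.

€99.29 per barrel

Net carry = r + u − y = 0.0555 + 0.0407 − 0.0310 = 0.0652
F = S·e^((r+u−y)T) = 98.30 · e^(0.0652 × 56/365) = 98.30 · e^0.010003
= 98.30 × 1.010053 = €99.29 per barrel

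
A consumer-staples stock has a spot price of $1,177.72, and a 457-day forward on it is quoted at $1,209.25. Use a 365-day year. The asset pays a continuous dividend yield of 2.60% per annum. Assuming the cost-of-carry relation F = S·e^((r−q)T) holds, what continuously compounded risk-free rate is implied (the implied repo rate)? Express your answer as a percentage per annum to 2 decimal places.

4.71%

From F = S·e^((r−q)T): (r − q) = ln(F/S)/T
ln(1209.25/1177.72) = ln(1.026772) = 0.026420
(r − q) = 0.026420 / (457/365) = 0.021101
r = ln(F/S)/T + q = 0.021101 + 0.0260 = 0.047101
r = 4.71%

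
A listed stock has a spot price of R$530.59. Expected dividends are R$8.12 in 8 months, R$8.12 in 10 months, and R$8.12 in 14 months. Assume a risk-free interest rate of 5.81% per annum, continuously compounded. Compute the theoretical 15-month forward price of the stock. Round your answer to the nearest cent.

R$545.68

PV(dividends) I = 8.12·e^(−0.0581·8/12) + 8.12·e^(−0.0581·10/12) + 8.12·e^(−0.0581·14/12)
I = 7.8115 + 7.7362 + 7.5878 = 23.1355
F = (S − I)·e^(rT) = (530.59 − 23.1355) · e^(0.0581·15/12)
= 507.4545 · e^0.072625 = 507.4545 × 1.075327 = R$545.68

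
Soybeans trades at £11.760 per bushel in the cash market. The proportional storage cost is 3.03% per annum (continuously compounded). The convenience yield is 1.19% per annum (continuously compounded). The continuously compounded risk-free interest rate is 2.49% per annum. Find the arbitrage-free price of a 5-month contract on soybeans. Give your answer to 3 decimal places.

Net carry = r + u − y = 0.0249 + 0.0303 − 0.0119 = 0.0433
F = S·e^((r+u−y)T) = 11.760 · e^(0.0433 × 5/12) = 11.760 · e^0.018042
= 11.760 × 1.018206 = £11.974 per bushel

£11.974 per bushel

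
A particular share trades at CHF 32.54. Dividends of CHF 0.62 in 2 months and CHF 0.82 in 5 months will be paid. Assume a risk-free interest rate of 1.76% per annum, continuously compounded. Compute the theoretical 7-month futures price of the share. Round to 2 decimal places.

PV(dividends) I = 0.62·e^(−0.0176·2/12) + 0.82·e^(−0.0176·5/12)
I = 0.6182 + 0.8140 = 1.4322
F = (S − I)·e^(rT) = (32.54 − 1.4322) · e^(0.0176·7/12)
= 31.1078 · e^0.010267 = 31.1078 × 1.010320 = CHF 31.43

CHF 31.43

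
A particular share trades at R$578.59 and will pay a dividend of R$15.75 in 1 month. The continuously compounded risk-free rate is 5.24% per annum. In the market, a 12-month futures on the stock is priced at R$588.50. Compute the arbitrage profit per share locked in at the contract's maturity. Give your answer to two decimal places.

PV(dividends) I = 15.75·e^(−0.0524·1/12) = 15.6814
Fair futures F* = (S − I)·e^(rT) = (578.59 − 15.6814)·e^0.052400 = 562.9086 × 1.053797 = 593.1914
Market R$588.50 < fair 593.1914: forward underpriced → reverse cash-and-carry (short the stock, invest proceeds at r, pay the dividends, go long the forward).
Profit at T = |F_mkt − F*| = |588.50 − 593.1914| = R$4.69 per share

R$4.69 per share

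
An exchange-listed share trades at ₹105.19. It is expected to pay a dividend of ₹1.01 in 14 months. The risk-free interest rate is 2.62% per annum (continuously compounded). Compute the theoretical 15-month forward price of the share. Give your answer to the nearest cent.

PV(dividends) I = 1.01·e^(−0.0262·14/12)
I = 0.9796
F = (S − I)·e^(rT) = (105.19 − 0.9796) · e^(0.0262·15/12)
= 104.2104 · e^0.032750 = 104.2104 × 1.033292 = ₹107.68

₹107.68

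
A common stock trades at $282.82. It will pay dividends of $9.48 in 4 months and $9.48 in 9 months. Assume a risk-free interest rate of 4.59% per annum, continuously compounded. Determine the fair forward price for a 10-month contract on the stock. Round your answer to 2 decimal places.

PV(dividends) I = 9.48·e^(−0.0459·4/12) + 9.48·e^(−0.0459·9/12)
I = 9.3361 + 9.1592 = 18.4953
F = (S − I)·e^(rT) = (282.82 − 18.4953) · e^(0.0459·10/12)
= 264.3247 · e^0.038250 = 264.3247 × 1.038991 = $274.63

$274.63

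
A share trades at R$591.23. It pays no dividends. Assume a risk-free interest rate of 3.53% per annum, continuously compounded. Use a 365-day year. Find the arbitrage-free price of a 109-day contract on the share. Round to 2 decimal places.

F = S·e^(rT) = 591.23 · e^(0.0353 × 109/365)
= 591.23 · e^0.010542 = 591.23 × 1.010598
F = R$597.50

R$597.50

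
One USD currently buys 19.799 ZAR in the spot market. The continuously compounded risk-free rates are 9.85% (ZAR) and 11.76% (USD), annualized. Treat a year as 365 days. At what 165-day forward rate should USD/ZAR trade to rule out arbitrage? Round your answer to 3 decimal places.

F = S·e^((r_ZAR − r_USD)T) = 19.799 · e^((0.0985 − 0.1176) × 165/365)
= 19.799 · e^-0.008634 = 19.799 × 0.991403
F = 19.629 ZAR per USD

19.629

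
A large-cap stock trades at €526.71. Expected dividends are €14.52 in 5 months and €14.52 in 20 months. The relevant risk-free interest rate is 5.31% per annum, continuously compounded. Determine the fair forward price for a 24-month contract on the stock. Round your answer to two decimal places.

€555.15

PV(dividends) I = 14.52·e^(−0.0531·5/12) + 14.52·e^(−0.0531·20/12)
I = 14.2023 + 13.2902 = 27.4925
F = (S − I)·e^(rT) = (526.71 − 27.4925) · e^(0.0531·24/12)
= 499.2175 · e^0.106200 = 499.2175 × 1.112044 = €555.15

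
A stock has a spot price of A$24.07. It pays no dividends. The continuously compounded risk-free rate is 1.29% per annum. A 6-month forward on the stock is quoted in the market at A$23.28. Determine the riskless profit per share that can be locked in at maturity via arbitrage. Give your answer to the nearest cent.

Fair forward: F* = S·e^(carry·T), with carry = r = 0.0129
F* = 24.07 · e^(0.0129 × 6/12) = 24.07 · e^0.006450 = 24.07 × 1.006471 = A$24.2258
Market A$23.28 < fair A$24.2258: forward underpriced → reverse cash-and-carry (short spot, go long the forward).
At maturity, profit = |F_mkt − F*| = |23.28 − 24.2258| = A$0.95 per share

A$0.95 per share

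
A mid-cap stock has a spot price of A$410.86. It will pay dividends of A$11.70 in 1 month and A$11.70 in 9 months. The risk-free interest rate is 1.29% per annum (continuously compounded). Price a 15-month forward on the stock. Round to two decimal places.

PV(dividends) I = 11.70·e^(−0.0129·1/12) + 11.70·e^(−0.0129·9/12)
I = 11.6874 + 11.5873 = 23.2747
F = (S − I)·e^(rT) = (410.86 − 23.2747) · e^(0.0129·15/12)
= 387.5853 · e^0.016125 = 387.5853 × 1.016256 = A$393.89

A$393.89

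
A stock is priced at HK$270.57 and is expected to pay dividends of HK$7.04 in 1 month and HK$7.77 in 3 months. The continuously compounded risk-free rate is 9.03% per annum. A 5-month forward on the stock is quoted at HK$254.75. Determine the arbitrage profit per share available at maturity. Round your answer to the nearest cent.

HK$11.05 per share

PV(dividends) I = 7.04·e^(−0.0903·1/12) + 7.77·e^(−0.0903·3/12) = 14.5838
Fair forward F* = (S − I)·e^(rT) = (270.57 − 14.5838)·e^0.037625 = 255.9862 × 1.038342 = 265.8012
Market HK$254.75 < fair 265.8012: forward underpriced → reverse cash-and-carry (short the stock, invest proceeds at r, pay the dividends, go long the forward).
Profit at T = |F_mkt − F*| = |254.75 − 265.8012| = HK$11.05 per share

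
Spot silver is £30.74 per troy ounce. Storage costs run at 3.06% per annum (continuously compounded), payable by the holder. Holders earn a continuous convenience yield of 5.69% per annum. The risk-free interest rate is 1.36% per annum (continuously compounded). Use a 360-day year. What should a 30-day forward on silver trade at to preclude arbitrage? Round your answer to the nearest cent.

£30.71 per troy ounce

Net carry = r + u − y = 0.0136 + 0.0306 − 0.0569 = -0.0127
F = S·e^((r+u−y)T) = 30.74 · e^(-0.0127 × 30/360) = 30.74 · e^-0.001058
= 30.74 × 0.998943 = £30.71 per troy ounce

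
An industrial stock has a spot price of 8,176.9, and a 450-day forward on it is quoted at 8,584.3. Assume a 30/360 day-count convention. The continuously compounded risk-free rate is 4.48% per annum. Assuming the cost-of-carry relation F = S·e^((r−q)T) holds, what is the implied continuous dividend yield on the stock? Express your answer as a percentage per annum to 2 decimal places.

0.59%

From F = S·e^((r−q)T): (r − q) = ln(F/S)/T
ln(8584.3/8176.9) = ln(1.049823) = 0.048622
(r − q) = 0.048622 / (450/360) = 0.038898
q = r − ln(F/S)/T = 0.0448 − 0.038898 = 0.005902
q = 0.59%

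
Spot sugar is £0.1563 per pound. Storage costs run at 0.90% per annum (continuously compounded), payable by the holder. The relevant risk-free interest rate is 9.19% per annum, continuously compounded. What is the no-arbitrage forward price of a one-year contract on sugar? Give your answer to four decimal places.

Net carry = r + u − y = 0.0919 + 0.0090 − 0.0000 = 0.1009
F = S·e^((r+u−y)T) = 0.1563 · e^(0.1009 × 12/12) = 0.1563 · e^0.100900
= 0.1563 × 1.106166 = £0.1729 per pound

£0.1729 per pound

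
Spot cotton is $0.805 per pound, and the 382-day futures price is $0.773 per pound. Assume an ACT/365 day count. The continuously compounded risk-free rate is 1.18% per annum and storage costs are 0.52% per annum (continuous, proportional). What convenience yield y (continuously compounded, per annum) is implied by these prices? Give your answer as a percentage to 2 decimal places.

F = S·e^((r+u−y)T) ⇒ (r+u−y) = ln(F/S)/T
ln(0.773/0.805) = -0.040563; /T ⇒ -0.038758
y = r + u − ln(F/S)/T = 0.0118 + 0.0052 + 0.038758 = 0.055758
y = 5.58%

5.58%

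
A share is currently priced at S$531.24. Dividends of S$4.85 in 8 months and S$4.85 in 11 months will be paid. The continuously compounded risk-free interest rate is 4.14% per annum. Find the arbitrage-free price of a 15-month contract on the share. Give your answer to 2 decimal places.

PV(dividends) I = 4.85·e^(−0.0414·8/12) + 4.85·e^(−0.0414·11/12)
I = 4.7180 + 4.6694 = 9.3874
F = (S − I)·e^(rT) = (531.24 − 9.3874) · e^(0.0414·15/12)
= 521.8526 · e^0.051750 = 521.8526 × 1.053112 = S$549.57

S$549.57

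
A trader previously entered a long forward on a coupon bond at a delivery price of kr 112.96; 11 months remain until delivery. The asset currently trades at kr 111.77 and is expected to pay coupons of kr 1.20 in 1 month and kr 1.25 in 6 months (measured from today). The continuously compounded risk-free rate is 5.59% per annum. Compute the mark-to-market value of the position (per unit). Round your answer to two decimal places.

kr 2.04

PV(remaining coupons) I = 1.20·e^(−0.0559·1/12) + 1.25·e^(−0.0559·6/12) = 2.4100
Current forward F = (S − I)·e^(rT) = (111.77 − 2.4100)·e^(0.0559·11/12) = 109.3600 × 1.052577 = 115.1098
Value (long) = (F − K)·e^(−rT) = (115.1098 − 112.96) × 0.950049 = 2.0424
Value = kr 2.04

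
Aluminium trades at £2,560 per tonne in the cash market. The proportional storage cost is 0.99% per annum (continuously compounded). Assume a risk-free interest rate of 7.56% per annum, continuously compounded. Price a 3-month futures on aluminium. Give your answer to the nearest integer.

Net carry = r + u − y = 0.0756 + 0.0099 − 0.0000 = 0.0855
F = S·e^((r+u−y)T) = 2560 · e^(0.0855 × 3/12) = 2560 · e^0.021375
= 2560 × 1.021605 = £2,615 per tonne

£2,615 per tonne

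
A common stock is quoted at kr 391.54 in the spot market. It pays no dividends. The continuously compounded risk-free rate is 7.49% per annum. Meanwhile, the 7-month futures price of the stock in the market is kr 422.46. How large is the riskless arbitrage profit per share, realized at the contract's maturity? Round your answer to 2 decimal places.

kr 13.43 per share

Fair futures: F* = S·e^(carry·T), with carry = r = 0.0749
F* = 391.54 · e^(0.0749 × 7/12) = 391.54 · e^0.043692 = 391.54 × 1.044661 = kr 409.0266
Market kr 422.46 > fair kr 409.0266: forward overpriced → cash-and-carry (buy spot, short the forward).
At maturity, profit = |F_mkt − F*| = |422.46 − 409.0266| = kr 13.43 per share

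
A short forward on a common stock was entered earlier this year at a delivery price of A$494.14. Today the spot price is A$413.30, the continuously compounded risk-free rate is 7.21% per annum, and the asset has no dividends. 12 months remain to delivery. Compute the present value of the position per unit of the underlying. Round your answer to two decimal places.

A$46.47

Current fair forward for the remaining 12 months: F = S·e^(r·T), r = 0.0721
F = 413.30 · e^(0.0721 × 12/12) = 413.30 × 1.074763 = 444.1995
Value of long forward = (F − K)·e^(−rT) = (444.1995 − 494.14) · e^(−0.0721·12/12)
= -49.9405 × 0.930438 = -46.47
Short position value = −(long value) = A$46.47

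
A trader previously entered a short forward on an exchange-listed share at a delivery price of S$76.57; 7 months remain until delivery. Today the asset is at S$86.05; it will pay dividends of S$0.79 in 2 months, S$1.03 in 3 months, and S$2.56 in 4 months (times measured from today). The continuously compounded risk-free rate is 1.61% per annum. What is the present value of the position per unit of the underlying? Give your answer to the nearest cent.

-S$5.84

PV(remaining dividends) I = 0.79·e^(−0.0161·2/12) + 1.03·e^(−0.0161·3/12) + 2.56·e^(−0.0161·4/12) = 4.3600
Current forward F = (S − I)·e^(rT) = (86.05 − 4.3600)·e^(0.0161·7/12) = 81.6900 × 1.009436 = 82.4608
Value (long) = (F − K)·e^(−rT) = (82.4608 − 76.57) × 0.990652 = 5.8357
Short position value = −(long value) = -S$5.84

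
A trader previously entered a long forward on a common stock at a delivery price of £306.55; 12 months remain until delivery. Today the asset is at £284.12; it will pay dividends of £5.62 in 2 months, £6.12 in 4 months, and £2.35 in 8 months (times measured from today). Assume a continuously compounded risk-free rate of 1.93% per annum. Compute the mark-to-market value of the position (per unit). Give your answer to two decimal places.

PV(remaining dividends) I = 5.62·e^(−0.0193·2/12) + 6.12·e^(−0.0193·4/12) + 2.35·e^(−0.0193·8/12) = 14.0027
Current forward F = (S − I)·e^(rT) = (284.12 − 14.0027)·e^(0.0193·12/12) = 270.1173 × 1.019487 = 275.3811
Value (long) = (F − K)·e^(−rT) = (275.3811 − 306.55) × 0.980885 = -30.5731
Value = -£30.57

-£30.57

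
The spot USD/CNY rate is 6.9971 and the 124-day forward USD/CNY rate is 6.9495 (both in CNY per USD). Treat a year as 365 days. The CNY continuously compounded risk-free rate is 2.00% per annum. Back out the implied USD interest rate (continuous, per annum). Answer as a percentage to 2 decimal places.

4.01%

F = S·e^((r_CNY − r_USD)T) ⇒ r_USD = r_CNY − ln(F/S)/T
ln(6.9495/6.9971) = -0.006826; /(124/365) = -0.020093
r_USD = 0.0200 + 0.020093 = 0.040093
r_USD = 4.01%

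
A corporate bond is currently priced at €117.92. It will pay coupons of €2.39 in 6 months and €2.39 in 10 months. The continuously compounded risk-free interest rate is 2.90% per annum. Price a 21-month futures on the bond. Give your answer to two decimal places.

€119.13

PV(coupons) I = 2.39·e^(−0.0290·6/12) + 2.39·e^(−0.0290·10/12)
I = 2.3556 + 2.3329 = 4.6885
F = (S − I)·e^(rT) = (117.92 − 4.6885) · e^(0.0290·21/12)
= 113.2315 · e^0.050750 = 113.2315 × 1.052060 = €119.13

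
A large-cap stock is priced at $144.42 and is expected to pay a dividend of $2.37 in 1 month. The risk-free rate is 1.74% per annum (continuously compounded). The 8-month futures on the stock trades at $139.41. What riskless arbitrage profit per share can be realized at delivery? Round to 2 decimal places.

PV(dividends) I = 2.37·e^(−0.0174·1/12) = 2.3666
Fair futures F* = (S − I)·e^(rT) = (144.42 − 2.3666)·e^0.011600 = 142.0534 × 1.011668 = 143.7109
Market $139.41 < fair 143.7109: forward underpriced → reverse cash-and-carry (short the stock, invest proceeds at r, pay the dividends, go long the forward).
Profit at T = |F_mkt − F*| = |139.41 − 143.7109| = $4.30 per share

$4.30 per share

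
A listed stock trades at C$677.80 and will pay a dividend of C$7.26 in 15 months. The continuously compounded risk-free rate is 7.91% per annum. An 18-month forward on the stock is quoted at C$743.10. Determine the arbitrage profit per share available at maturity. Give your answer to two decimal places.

PV(dividends) I = 7.26·e^(−0.0791·15/12) = 6.5765
Fair forward F* = (S − I)·e^(rT) = (677.80 − 6.5765)·e^0.118650 = 671.2235 × 1.125976 = 755.7816
Market C$743.10 < fair 755.7816: forward underpriced → reverse cash-and-carry (short the stock, invest proceeds at r, pay the dividends, go long the forward).
Profit at T = |F_mkt − F*| = |743.10 − 755.7816| = C$12.68 per share

C$12.68 per share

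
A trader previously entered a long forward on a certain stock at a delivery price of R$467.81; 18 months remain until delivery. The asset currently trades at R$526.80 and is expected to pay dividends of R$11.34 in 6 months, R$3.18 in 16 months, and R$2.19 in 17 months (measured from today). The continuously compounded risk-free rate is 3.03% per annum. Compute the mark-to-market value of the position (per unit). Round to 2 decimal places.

PV(remaining dividends) I = 11.34·e^(−0.0303·6/12) + 3.18·e^(−0.0303·16/12) + 2.19·e^(−0.0303·17/12) = 16.3216
Current forward F = (S − I)·e^(rT) = (526.80 − 16.3216)·e^(0.0303·18/12) = 510.4784 × 1.046499 = 534.2151
Value (long) = (F − K)·e^(−rT) = (534.2151 − 467.81) × 0.955567 = 63.4545
Value = R$63.45

R$63.45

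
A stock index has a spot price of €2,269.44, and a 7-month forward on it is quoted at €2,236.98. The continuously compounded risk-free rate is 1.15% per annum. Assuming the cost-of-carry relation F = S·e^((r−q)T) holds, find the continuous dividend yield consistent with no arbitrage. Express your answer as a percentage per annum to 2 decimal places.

3.62%

From F = S·e^((r−q)T): (r − q) = ln(F/S)/T
ln(2236.98/2269.44) = ln(0.985697) = -0.014406
(r − q) = -0.014406 / (7/12) = -0.024696
q = r − ln(F/S)/T = 0.0115 + 0.024696 = 0.036196
q = 3.62%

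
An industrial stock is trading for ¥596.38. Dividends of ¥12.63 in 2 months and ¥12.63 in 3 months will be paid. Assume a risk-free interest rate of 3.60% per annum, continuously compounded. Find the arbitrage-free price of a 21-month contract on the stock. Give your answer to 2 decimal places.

PV(dividends) I = 12.63·e^(−0.0360·2/12) + 12.63·e^(−0.0360·3/12)
I = 12.5544 + 12.5168 = 25.0712
F = (S − I)·e^(rT) = (596.38 − 25.0712) · e^(0.0360·21/12)
= 571.3088 · e^0.063000 = 571.3088 × 1.065027 = ¥608.46

¥608.46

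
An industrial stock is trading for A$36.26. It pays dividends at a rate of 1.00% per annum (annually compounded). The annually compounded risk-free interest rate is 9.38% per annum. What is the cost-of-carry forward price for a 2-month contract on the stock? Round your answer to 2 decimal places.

F = S · (1+r)^T / (1+q)^T
= 36.26 × 1.015055 / 1.001660 = 36.26 × 1.013373
F = A$36.74

A$36.74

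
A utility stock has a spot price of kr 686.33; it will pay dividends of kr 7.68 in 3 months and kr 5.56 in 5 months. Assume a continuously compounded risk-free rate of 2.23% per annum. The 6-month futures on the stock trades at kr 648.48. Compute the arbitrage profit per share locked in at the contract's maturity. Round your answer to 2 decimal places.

kr 32.25 per share

PV(dividends) I = 7.68·e^(−0.0223·3/12) + 5.56·e^(−0.0223·5/12) = 13.1459
Fair futures F* = (S − I)·e^(rT) = (686.33 − 13.1459)·e^0.011150 = 673.1841 × 1.011212 = 680.7318
Market kr 648.48 < fair 680.7318: forward underpriced → reverse cash-and-carry (short the stock, invest proceeds at r, pay the dividends, go long the forward).
Profit at T = |F_mkt − F*| = |648.48 − 680.7318| = kr 32.25 per share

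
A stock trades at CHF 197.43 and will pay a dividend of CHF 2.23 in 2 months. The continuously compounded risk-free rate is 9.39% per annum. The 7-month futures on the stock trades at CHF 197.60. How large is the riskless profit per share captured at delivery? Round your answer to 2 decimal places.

PV(dividends) I = 2.23·e^(−0.0939·2/12) = 2.1954
Fair futures F* = (S − I)·e^(rT) = (197.43 − 2.1954)·e^0.054775 = 195.2346 × 1.056303 = 206.2269
Market CHF 197.60 < fair 206.2269: forward underpriced → reverse cash-and-carry (short the stock, invest proceeds at r, pay the dividends, go long the forward).
Profit at T = |F_mkt − F*| = |197.60 − 206.2269| = CHF 8.63 per share

CHF 8.63 per share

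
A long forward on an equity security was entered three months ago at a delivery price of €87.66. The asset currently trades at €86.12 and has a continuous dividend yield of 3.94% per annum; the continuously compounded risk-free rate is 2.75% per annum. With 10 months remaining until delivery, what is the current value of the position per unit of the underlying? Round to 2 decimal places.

-€2.34

Current fair forward for the remaining 10 months: F = S·e^((r − q)·T), (r − q) = 0.0275 − 0.0394 = -0.0119
F = 86.12 · e^(-0.0119 × 10/12) = 86.12 × 0.990132 = 85.2702
Value of long forward = (F − K)·e^(−rT) = (85.2702 − 87.66) · e^(−0.0275·10/12)
= -2.3898 × 0.977344 = -2.34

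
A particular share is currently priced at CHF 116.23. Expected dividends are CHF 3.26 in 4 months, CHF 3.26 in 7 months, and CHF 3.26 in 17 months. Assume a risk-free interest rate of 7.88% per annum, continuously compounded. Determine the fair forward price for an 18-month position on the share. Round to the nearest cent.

CHF 120.45

PV(dividends) I = 3.26·e^(−0.0788·4/12) + 3.26·e^(−0.0788·7/12) + 3.26·e^(−0.0788·17/12)
I = 3.1755 + 3.1135 + 2.9157 = 9.2047
F = (S − I)·e^(rT) = (116.23 − 9.2047) · e^(0.0788·18/12)
= 107.0253 · e^0.118200 = 107.0253 × 1.125469 = CHF 120.45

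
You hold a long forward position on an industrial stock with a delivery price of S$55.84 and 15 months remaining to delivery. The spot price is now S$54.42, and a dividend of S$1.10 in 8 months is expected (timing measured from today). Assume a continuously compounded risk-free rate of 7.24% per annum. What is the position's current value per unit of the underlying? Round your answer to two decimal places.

S$2.36

PV(remaining dividends) I = 1.10·e^(−0.0724·8/12) = 1.0482
Current forward F = (S − I)·e^(rT) = (54.42 − 1.0482)·e^(0.0724·15/12) = 53.3718 × 1.094722 = 58.4273
Value (long) = (F − K)·e^(−rT) = (58.4273 − 55.84) × 0.913474 = 2.3634
Value = S$2.36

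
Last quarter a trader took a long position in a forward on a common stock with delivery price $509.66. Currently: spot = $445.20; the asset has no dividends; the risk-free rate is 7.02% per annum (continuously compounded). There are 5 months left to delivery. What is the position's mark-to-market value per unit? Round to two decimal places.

Current fair forward for the remaining 5 months: F = S·e^(r·T), r = 0.0702
F = 445.20 · e^(0.0702 × 5/12) = 445.20 × 1.029682 = 458.4144
Value of long forward = (F − K)·e^(−rT) = (458.4144 − 509.66) · e^(−0.0702·5/12)
= -51.2456 × 0.971174 = -49.77

-$49.77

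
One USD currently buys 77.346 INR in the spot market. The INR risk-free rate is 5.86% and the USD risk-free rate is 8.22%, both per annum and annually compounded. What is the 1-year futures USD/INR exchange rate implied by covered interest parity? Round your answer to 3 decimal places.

75.659

By covered interest parity, F = S · (1+r_INR)^T / (1+r_USD)^T
= 77.346 × 1.058600 / 1.082200 = 77.346 × 0.978193
F = 75.659 INR per USD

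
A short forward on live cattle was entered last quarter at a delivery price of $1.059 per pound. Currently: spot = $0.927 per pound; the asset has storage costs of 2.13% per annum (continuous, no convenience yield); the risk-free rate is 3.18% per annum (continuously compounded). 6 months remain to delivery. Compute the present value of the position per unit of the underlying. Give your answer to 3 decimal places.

$0.105 per pound

Current fair forward for the remaining 6 months: F = S·e^((r + u)·T), (r + u) = 0.0318 + 0.0213 = 0.0531
F = 0.927 · e^(0.0531 × 6/12) = 0.927 × 1.026906 = 0.9519
Value of long forward = (F − K)·e^(−rT) = (0.9519 − 1.059) · e^(−0.0318·6/12)
= -0.1071 × 0.984226 = -0.105
Short position value = −(long value) = $0.105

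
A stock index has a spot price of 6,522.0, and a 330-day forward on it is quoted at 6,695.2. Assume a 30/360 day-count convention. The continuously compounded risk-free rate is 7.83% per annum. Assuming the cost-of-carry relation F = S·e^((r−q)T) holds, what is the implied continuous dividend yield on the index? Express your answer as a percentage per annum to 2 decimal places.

4.97%

From F = S·e^((r−q)T): (r − q) = ln(F/S)/T
ln(6695.2/6522.0) = ln(1.026556) = 0.026210
(r − q) = 0.026210 / (330/360) = 0.028593
q = r − ln(F/S)/T = 0.0783 − 0.028593 = 0.049707
q = 4.97%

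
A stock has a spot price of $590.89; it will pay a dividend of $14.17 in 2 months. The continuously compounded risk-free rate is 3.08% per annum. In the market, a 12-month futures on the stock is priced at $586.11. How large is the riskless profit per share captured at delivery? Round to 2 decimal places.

PV(dividends) I = 14.17·e^(−0.0308·2/12) = 14.0974
Fair futures F* = (S − I)·e^(rT) = (590.89 − 14.0974)·e^0.030800 = 576.7926 × 1.031279 = 594.8341
Market $586.11 < fair 594.8341: forward underpriced → reverse cash-and-carry (short the stock, invest proceeds at r, pay the dividends, go long the forward).
Profit at T = |F_mkt − F*| = |586.11 − 594.8341| = $8.72 per share

$8.72 per share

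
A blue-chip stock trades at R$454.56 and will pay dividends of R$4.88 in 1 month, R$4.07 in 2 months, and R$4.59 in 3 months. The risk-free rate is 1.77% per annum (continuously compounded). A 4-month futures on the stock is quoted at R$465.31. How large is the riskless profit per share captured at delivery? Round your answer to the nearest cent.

PV(dividends) I = 4.88·e^(−0.0177·1/12) + 4.07·e^(−0.0177·2/12) + 4.59·e^(−0.0177·3/12) = 13.5006
Fair futures F* = (S − I)·e^(rT) = (454.56 − 13.5006)·e^0.005900 = 441.0594 × 1.005917 = 443.6691
Market R$465.31 > fair 443.6691: forward overpriced → cash-and-carry (borrow at r, buy the stock and collect the dividends, short the forward).
Profit at T = |F_mkt − F*| = |465.31 − 443.6691| = R$21.64 per share

R$21.64 per share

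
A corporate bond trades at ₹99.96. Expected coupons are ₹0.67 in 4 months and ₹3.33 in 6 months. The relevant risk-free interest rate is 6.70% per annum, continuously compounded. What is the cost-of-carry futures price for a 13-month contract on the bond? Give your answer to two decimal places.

PV(coupons) I = 0.67·e^(−0.0670·4/12) + 3.33·e^(−0.0670·6/12)
I = 0.6552 + 3.2203 = 3.8755
F = (S − I)·e^(rT) = (99.96 − 3.8755) · e^(0.0670·13/12)
= 96.0845 · e^0.072583 = 96.0845 × 1.075282 = ₹103.32

₹103.32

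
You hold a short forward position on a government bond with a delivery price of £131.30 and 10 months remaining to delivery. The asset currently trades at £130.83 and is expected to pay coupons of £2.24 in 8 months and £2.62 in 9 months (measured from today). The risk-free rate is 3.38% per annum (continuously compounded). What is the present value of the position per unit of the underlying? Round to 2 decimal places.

£1.57

PV(remaining coupons) I = 2.24·e^(−0.0338·8/12) + 2.62·e^(−0.0338·9/12) = 4.7445
Current forward F = (S − I)·e^(rT) = (130.83 − 4.7445)·e^(0.0338·10/12) = 126.0855 × 1.028567 = 129.6874
Value (long) = (F − K)·e^(−rT) = (129.6874 − 131.30) × 0.972226 = -1.5678
Short position value = −(long value) = £1.57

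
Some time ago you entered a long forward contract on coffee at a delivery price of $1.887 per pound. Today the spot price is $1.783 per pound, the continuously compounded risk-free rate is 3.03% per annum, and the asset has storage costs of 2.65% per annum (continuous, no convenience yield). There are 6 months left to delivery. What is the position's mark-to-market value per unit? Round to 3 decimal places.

-$0.052 per pound

Current fair forward for the remaining 6 months: F = S·e^((r + u)·T), (r + u) = 0.0303 + 0.0265 = 0.0568
F = 1.783 · e^(0.0568 × 6/12) = 1.783 × 1.028807 = 1.8344
Value of long forward = (F − K)·e^(−rT) = (1.8344 − 1.887) · e^(−0.0303·6/12)
= -0.0526 × 0.984964 = -0.052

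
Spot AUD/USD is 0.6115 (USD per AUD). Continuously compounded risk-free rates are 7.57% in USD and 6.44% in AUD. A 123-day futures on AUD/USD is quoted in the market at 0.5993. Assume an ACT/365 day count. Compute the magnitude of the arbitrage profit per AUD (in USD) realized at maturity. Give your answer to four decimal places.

Fair futures: F* = S·e^(carry·T), with carry = (r_USD − r_AUD) = 0.0757 − 0.0644 = 0.0113
F* = 0.6115 · e^(0.0113 × 123/365) = 0.6115 · e^0.003808 = 0.6115 × 1.003815 = 0.6138
Market 0.5993 < fair 0.6138: forward underpriced → reverse cash-and-carry (short spot, go long the forward).
At maturity, profit = |F_mkt − F*| = |0.5993 − 0.6138| = 0.0145 per AUD (in USD)

0.0145 per AUD (in USD)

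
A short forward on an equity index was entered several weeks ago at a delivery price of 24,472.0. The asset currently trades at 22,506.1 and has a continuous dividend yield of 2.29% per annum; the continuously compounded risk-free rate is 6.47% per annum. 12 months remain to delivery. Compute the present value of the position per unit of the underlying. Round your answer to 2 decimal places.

942.23

Current fair forward for the remaining 12 months: F = S·e^((r − q)·T), (r − q) = 0.0647 − 0.0229 = 0.0418
F = 22506.1 · e^(0.0418 × 12/12) = 22506.1 × 1.04268592 = 23466.7936
Value of long forward = (F − K)·e^(−rT) = (23466.7936 − 24472.0) · e^(−0.0647·12/12)
= -1005.2064 × 0.93734863 = -942.23
Short position value = −(long value) = 942.23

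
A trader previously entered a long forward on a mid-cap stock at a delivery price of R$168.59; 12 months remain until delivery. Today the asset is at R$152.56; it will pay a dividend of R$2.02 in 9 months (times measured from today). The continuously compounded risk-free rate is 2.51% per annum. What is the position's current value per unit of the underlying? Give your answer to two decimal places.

PV(remaining dividends) I = 2.02·e^(−0.0251·9/12) = 1.9823
Current forward F = (S − I)·e^(rT) = (152.56 − 1.9823)·e^(0.0251·12/12) = 150.5777 × 1.025418 = 154.4051
Value (long) = (F − K)·e^(−rT) = (154.4051 − 168.59) × 0.975212 = -13.8333
Value = -R$13.83

-R$13.83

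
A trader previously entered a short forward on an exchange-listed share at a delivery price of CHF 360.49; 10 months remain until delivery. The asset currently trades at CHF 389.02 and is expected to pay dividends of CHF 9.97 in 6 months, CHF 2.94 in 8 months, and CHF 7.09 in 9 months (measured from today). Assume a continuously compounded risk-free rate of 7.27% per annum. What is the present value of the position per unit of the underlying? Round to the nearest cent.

-CHF 30.59

PV(remaining dividends) I = 9.97·e^(−0.0727·6/12) + 2.94·e^(−0.0727·8/12) + 7.09·e^(−0.0727·9/12) = 19.1288
Current forward F = (S − I)·e^(rT) = (389.02 − 19.1288)·e^(0.0727·10/12) = 369.8912 × 1.062456 = 392.9931
Value (long) = (F − K)·e^(−rT) = (392.9931 − 360.49) × 0.941215 = 30.5924
Short position value = −(long value) = -CHF 30.59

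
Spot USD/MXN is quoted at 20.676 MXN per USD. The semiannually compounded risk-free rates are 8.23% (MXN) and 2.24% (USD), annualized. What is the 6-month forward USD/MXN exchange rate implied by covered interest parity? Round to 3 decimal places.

21.288

By covered interest parity, F = S · (1+r_MXN/2)^(2T) / (1+r_USD/2)^(2T)
= 20.676 × 1.041150 / 1.011200 = 20.676 × 1.029618
F = 21.288 MXN per USD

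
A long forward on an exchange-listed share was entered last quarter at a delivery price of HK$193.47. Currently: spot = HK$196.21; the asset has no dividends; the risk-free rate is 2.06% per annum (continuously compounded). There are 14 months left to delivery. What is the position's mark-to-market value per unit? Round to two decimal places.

Current fair forward for the remaining 14 months: F = S·e^(r·T), r = 0.0206
F = 196.21 · e^(0.0206 × 14/12) = 196.21 × 1.024324 = 200.9826
Value of long forward = (F − K)·e^(−rT) = (200.9826 − 193.47) · e^(−0.0206·14/12)
= 7.5126 × 0.976253 = 7.33

HK$7.33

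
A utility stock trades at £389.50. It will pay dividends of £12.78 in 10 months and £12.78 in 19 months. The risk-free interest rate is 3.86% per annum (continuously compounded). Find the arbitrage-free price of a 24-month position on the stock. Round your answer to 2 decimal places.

£394.40

PV(dividends) I = 12.78·e^(−0.0386·10/12) + 12.78·e^(−0.0386·19/12)
I = 12.3755 + 12.0223 = 24.3978
F = (S − I)·e^(rT) = (389.50 − 24.3978) · e^(0.0386·24/12)
= 365.1022 · e^0.077200 = 365.1022 × 1.080258 = £394.40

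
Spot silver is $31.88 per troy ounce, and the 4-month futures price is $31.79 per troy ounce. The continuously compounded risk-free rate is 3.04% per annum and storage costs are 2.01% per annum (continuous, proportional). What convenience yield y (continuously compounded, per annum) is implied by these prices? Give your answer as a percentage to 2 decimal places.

5.90%

F = S·e^((r+u−y)T) ⇒ (r+u−y) = ln(F/S)/T
ln(31.79/31.88) = -0.002827; /T ⇒ -0.008481
y = r + u − ln(F/S)/T = 0.0304 + 0.0201 + 0.008481 = 0.058981
y = 5.90%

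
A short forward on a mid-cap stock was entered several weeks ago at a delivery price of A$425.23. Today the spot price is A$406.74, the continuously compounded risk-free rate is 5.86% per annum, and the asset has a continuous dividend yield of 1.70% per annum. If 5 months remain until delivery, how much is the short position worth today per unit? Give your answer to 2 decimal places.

A$11.10

Current fair forward for the remaining 5 months: F = S·e^((r − q)·T), (r − q) = 0.0586 − 0.0170 = 0.0416
F = 406.74 · e^(0.0416 × 5/12) = 406.74 × 1.017484 = 413.8514
Value of long forward = (F − K)·e^(−rT) = (413.8514 − 425.23) · e^(−0.0586·5/12)
= -11.3786 × 0.975879 = -11.10
Short position value = −(long value) = A$11.10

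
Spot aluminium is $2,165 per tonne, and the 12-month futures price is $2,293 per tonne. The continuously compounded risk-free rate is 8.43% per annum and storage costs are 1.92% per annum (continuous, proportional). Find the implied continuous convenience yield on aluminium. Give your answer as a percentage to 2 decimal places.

F = S·e^((r+u−y)T) ⇒ (r+u−y) = ln(F/S)/T
ln(2293/2165) = 0.057441; /T ⇒ 0.057441
y = r + u − ln(F/S)/T = 0.0843 + 0.0192 − 0.057441 = 0.046059
y = 4.61%

4.61%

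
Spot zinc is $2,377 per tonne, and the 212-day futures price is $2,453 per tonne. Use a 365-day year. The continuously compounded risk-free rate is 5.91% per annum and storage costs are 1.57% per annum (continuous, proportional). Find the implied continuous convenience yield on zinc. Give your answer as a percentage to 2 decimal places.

F = S·e^((r+u−y)T) ⇒ (r+u−y) = ln(F/S)/T
ln(2453/2377) = 0.031473; /T ⇒ 0.054187
y = r + u − ln(F/S)/T = 0.0591 + 0.0157 − 0.054187 = 0.020613
y = 2.06%

2.06%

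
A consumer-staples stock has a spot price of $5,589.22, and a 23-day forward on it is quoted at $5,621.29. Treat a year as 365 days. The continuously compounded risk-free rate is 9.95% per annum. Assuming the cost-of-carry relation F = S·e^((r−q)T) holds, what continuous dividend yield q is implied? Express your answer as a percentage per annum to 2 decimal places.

From F = S·e^((r−q)T): (r − q) = ln(F/S)/T
ln(5621.29/5589.22) = ln(1.005738) = 0.005722
(r − q) = 0.005722 / (23/365) = 0.090806
q = r − ln(F/S)/T = 0.0995 − 0.090806 = 0.008694
q = 0.87%

0.87%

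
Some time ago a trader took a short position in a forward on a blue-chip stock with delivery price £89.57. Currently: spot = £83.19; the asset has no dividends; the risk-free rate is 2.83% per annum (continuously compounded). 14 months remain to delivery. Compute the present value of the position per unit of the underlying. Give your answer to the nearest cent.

£3.47

Current fair forward for the remaining 14 months: F = S·e^(r·T), r = 0.0283
F = 83.19 · e^(0.0283 × 14/12) = 83.19 × 1.033568 = 85.9825
Value of long forward = (F − K)·e^(−rT) = (85.9825 − 89.57) · e^(−0.0283·14/12)
= -3.5875 × 0.967522 = -3.47
Short position value = −(long value) = £3.47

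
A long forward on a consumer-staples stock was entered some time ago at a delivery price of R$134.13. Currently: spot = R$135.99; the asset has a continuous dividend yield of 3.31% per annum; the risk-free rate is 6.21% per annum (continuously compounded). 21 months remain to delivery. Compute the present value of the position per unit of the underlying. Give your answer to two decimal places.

R$8.02

Current fair forward for the remaining 21 months: F = S·e^((r − q)·T), (r − q) = 0.0621 − 0.0331 = 0.0290
F = 135.99 · e^(0.0290 × 21/12) = 135.99 × 1.052060 = 143.0696
Value of long forward = (F − K)·e^(−rT) = (143.0696 − 134.13) · e^(−0.0621·21/12)
= 8.9396 × 0.897022 = 8.02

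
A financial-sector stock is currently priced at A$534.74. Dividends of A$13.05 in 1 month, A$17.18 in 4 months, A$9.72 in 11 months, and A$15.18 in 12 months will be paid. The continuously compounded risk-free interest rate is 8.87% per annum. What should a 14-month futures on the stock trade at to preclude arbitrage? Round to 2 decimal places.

A$534.83

PV(dividends) I = 13.05·e^(−0.0887·1/12) + 17.18·e^(−0.0887·4/12) + 9.72·e^(−0.0887·11/12) + 15.18·e^(−0.0887·12/12)
I = 12.9539 + 16.6795 + 8.9610 + 13.8915 = 52.4859
F = (S − I)·e^(rT) = (534.74 − 52.4859) · e^(0.0887·14/12)
= 482.2541 · e^0.103483 = 482.2541 × 1.109027 = A$534.83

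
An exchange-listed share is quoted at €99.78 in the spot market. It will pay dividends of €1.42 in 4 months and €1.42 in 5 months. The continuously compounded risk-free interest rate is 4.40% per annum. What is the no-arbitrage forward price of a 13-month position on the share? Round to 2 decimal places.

PV(dividends) I = 1.42·e^(−0.0440·4/12) + 1.42·e^(−0.0440·5/12)
I = 1.3993 + 1.3942 = 2.7935
F = (S − I)·e^(rT) = (99.78 − 2.7935) · e^(0.0440·13/12)
= 96.9865 · e^0.047667 = 96.9865 × 1.048821 = €101.72

€101.72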